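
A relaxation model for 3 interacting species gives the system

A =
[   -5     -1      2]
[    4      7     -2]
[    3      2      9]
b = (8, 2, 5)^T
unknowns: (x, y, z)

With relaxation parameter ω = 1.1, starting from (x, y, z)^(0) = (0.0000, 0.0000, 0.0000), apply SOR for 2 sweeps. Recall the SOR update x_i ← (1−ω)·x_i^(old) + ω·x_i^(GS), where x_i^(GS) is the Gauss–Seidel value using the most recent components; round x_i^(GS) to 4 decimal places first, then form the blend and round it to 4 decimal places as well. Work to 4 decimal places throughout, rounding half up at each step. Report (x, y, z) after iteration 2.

Iteration 1:
  x: GS value = (8 - (-1)·0.0000 - (2)·0.0000) / (-5) = -1.6000;  x ← (1−ω)·0.0000 + ω·-1.6000 = -1.7600
  y: GS value = (2 - (4)·-1.7600 - (-2)·0.0000) / (7) = 1.2914;  y ← (1−ω)·0.0000 + ω·1.2914 = 1.4205
  z: GS value = (5 - (3)·-1.7600 - (2)·1.4205) / (9) = 0.8266;  z ← (1−ω)·0.0000 + ω·0.8266 = 0.9093
Iteration 2:
  x: GS value = (8 - (-1)·1.4205 - (2)·0.9093) / (-5) = -1.5204;  x ← (1−ω)·-1.7600 + ω·-1.5204 = -1.4964
  y: GS value = (2 - (4)·-1.4964 - (-2)·0.9093) / (7) = 1.4006;  y ← (1−ω)·1.4205 + ω·1.4006 = 1.3986
  z: GS value = (5 - (3)·-1.4964 - (2)·1.3986) / (9) = 0.7436;  z ← (1−ω)·0.9093 + ω·0.7436 = 0.7270

(-1.4964, 1.3986, 0.7270)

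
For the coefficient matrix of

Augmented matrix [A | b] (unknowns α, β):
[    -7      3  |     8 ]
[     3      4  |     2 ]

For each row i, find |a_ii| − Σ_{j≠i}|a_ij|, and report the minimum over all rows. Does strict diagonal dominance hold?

1

row 1: |-7| − (3) = 4
row 2: |4| − (3) = 1
minimum over rows = 1 → strictly diagonally dominant (convergence guaranteed)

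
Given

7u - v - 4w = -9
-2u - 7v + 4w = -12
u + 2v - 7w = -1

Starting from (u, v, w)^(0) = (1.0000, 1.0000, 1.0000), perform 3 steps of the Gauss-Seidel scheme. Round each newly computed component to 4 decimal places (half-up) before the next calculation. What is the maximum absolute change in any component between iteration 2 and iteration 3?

Iteration 1:
  u = (-9 - (-1)·1.0000 - (-4)·1.0000) / (7) = -0.5714
  v = (-12 - (-2)·-0.5714 - (4)·1.0000) / (-7) = 2.4490
  w = (-1 - (1)·-0.5714 - (2)·2.4490) / (-7) = 0.7609
Iteration 2:
  u = (-9 - (-1)·2.4490 - (-4)·0.7609) / (7) = -0.5011
  v = (-12 - (-2)·-0.5011 - (4)·0.7609) / (-7) = 2.2923
  w = (-1 - (1)·-0.5011 - (2)·2.2923) / (-7) = 0.7262
Iteration 3:
  u = (-9 - (-1)·2.2923 - (-4)·0.7262) / (7) = -0.5433
  v = (-12 - (-2)·-0.5433 - (4)·0.7262) / (-7) = 2.2845
  w = (-1 - (1)·-0.5433 - (2)·2.2845) / (-7) = 0.7180
Change: (-0.0422, -0.0078, -0.0082) → max |·| = 0.0422

0.0422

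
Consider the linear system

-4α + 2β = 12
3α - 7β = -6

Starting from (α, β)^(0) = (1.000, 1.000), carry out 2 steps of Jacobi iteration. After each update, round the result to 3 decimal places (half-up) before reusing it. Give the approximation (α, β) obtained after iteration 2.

(-2.357, -0.214)

Iteration 1:
  α = (12 - (2)·1.000) / (-4) = -2.500
  β = (-6 - (3)·1.000) / (-7) = 1.286
Iteration 2:
  α = (12 - (2)·1.286) / (-4) = -2.357
  β = (-6 - (3)·-2.500) / (-7) = -0.214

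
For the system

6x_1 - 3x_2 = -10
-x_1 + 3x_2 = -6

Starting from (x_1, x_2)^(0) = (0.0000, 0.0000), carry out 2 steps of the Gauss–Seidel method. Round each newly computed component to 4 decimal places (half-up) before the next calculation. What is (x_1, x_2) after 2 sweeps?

(-2.9445, -2.9815)

Iteration 1:
  x_1 = (-10 - (-3)·0.0000) / (6) = -1.6667
  x_2 = (-6 - (-1)·-1.6667) / (3) = -2.5556
Iteration 2:
  x_1 = (-10 - (-3)·-2.5556) / (6) = -2.9445
  x_2 = (-6 - (-1)·-2.9445) / (3) = -2.9815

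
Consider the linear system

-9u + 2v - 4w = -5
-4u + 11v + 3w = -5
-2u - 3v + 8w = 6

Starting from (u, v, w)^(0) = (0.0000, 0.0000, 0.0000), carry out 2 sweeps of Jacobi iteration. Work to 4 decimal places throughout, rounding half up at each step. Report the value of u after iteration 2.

Iteration 1:
  u = (-5 - (2)·0.0000 - (-4)·0.0000) / (-9) = 0.5556
  v = (-5 - (-4)·0.0000 - (3)·0.0000) / (11) = -0.4545
  w = (6 - (-2)·0.0000 - (-3)·0.0000) / (8) = 0.7500
Iteration 2:
  u = (-5 - (2)·-0.4545 - (-4)·0.7500) / (-9) = 0.1212
  v = (-5 - (-4)·0.5556 - (3)·0.7500) / (11) = -0.4571
  w = (6 - (-2)·0.5556 - (-3)·-0.4545) / (8) = 0.7185

0.1212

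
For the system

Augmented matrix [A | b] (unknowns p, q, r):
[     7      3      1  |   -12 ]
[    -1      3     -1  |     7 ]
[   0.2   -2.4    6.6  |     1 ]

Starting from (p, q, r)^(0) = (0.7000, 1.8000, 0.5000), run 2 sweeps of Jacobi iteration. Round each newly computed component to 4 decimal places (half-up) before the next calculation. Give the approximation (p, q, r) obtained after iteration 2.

(-2.9978, 1.7426, 1.2229)

Iteration 1:
  p = (-12 - (3)·1.8000 - (1)·0.5000) / (7) = -2.5571
  q = (7 - (-1)·0.7000 - (-1)·0.5000) / (3) = 2.7333
  r = (1 - (0.2)·0.7000 - (-2.4)·1.8000) / (6.6) = 0.7848
Iteration 2:
  p = (-12 - (3)·2.7333 - (1)·0.7848) / (7) = -2.9978
  q = (7 - (-1)·-2.5571 - (-1)·0.7848) / (3) = 1.7426
  r = (1 - (0.2)·-2.5571 - (-2.4)·2.7333) / (6.6) = 1.2229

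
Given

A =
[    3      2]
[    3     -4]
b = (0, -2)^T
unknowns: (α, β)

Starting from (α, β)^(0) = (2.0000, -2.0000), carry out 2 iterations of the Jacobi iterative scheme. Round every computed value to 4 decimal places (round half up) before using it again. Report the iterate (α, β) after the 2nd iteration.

Iteration 1:
  α = (0 - (2)·-2.0000) / (3) = 1.3333
  β = (-2 - (3)·2.0000) / (-4) = 2.0000
Iteration 2:
  α = (0 - (2)·2.0000) / (3) = -1.3333
  β = (-2 - (3)·1.3333) / (-4) = 1.5000

(-1.3333, 1.5000)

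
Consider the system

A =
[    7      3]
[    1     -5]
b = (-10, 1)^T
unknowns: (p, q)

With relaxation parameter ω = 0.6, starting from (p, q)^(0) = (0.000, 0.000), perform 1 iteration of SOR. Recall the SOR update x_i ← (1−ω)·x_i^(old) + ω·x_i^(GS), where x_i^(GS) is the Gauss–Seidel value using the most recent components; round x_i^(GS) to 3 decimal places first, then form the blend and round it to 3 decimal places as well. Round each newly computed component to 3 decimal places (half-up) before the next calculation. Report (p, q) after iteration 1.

(-0.857, -0.223)

Iteration 1:
  p: GS value = (-10 - (3)·0.000) / (7) = -1.429;  p ← (1−ω)·0.000 + ω·-1.429 = -0.857
  q: GS value = (1 - (1)·-0.857) / (-5) = -0.371;  q ← (1−ω)·0.000 + ω·-0.371 = -0.223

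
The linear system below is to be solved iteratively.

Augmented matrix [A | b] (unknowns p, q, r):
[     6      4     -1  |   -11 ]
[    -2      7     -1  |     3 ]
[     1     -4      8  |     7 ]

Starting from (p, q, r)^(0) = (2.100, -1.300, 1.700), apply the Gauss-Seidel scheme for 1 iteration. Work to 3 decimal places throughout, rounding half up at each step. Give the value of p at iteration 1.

-0.683

Iteration 1:
  p = (-11 - (4)·-1.300 - (-1)·1.700) / (6) = -0.683
  q = (3 - (-2)·-0.683 - (-1)·1.700) / (7) = 0.476
  r = (7 - (1)·-0.683 - (-4)·0.476) / (8) = 1.198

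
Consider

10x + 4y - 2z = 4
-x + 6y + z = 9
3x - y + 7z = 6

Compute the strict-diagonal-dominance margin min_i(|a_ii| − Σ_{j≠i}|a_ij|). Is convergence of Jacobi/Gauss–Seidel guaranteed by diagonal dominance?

3

row 1: |10| − (4+2) = 4
row 2: |6| − (1+1) = 4
row 3: |7| − (3+1) = 3
minimum over rows = 3 → strictly diagonally dominant (convergence guaranteed)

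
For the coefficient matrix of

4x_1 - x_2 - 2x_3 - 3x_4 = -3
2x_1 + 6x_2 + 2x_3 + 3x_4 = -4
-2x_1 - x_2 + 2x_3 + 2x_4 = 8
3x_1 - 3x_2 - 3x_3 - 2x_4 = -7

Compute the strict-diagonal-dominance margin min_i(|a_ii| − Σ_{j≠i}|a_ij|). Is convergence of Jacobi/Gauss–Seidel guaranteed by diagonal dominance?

row 1: |4| − (1+2+3) = -2
row 2: |6| − (2+2+3) = -1
row 3: |2| − (2+1+2) = -3
row 4: |-2| − (3+3+3) = -7
minimum over rows = -7 → not strictly diagonally dominant

-7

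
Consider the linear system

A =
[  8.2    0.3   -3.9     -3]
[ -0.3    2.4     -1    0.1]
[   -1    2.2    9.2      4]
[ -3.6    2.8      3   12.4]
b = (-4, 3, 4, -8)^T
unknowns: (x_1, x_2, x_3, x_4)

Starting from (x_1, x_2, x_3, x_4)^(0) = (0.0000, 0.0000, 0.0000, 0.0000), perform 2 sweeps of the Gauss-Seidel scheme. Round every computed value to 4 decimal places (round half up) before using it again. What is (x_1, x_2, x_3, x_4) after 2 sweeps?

(-0.8797, 1.2256, 0.5151, -1.3019)

Iteration 1:
  x_1 = (-4 - (0.3)·0.0000 - (-3.9)·0.0000 - (-3)·0.0000) / (8.2) = -0.4878
  x_2 = (3 - (-0.3)·-0.4878 - (-1)·0.0000 - (0.1)·0.0000) / (2.4) = 1.1890
  x_3 = (4 - (-1)·-0.4878 - (2.2)·1.1890 - (4)·0.0000) / (9.2) = 0.0974
  x_4 = (-8 - (-3.6)·-0.4878 - (2.8)·1.1890 - (3)·0.0974) / (12.4) = -1.0788
Iteration 2:
  x_1 = (-4 - (0.3)·1.1890 - (-3.9)·0.0974 - (-3)·-1.0788) / (8.2) = -0.8797
  x_2 = (3 - (-0.3)·-0.8797 - (-1)·0.0974 - (0.1)·-1.0788) / (2.4) = 1.2256
  x_3 = (4 - (-1)·-0.8797 - (2.2)·1.2256 - (4)·-1.0788) / (9.2) = 0.5151
  x_4 = (-8 - (-3.6)·-0.8797 - (2.8)·1.2256 - (3)·0.5151) / (12.4) = -1.3019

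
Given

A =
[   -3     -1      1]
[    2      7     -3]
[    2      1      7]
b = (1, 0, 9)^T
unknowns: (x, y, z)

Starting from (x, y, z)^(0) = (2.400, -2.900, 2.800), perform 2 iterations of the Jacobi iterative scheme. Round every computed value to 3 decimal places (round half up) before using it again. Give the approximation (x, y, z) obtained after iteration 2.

Iteration 1:
  x = (1 - (-1)·-2.900 - (1)·2.800) / (-3) = 1.567
  y = (0 - (2)·2.400 - (-3)·2.800) / (7) = 0.514
  z = (9 - (2)·2.400 - (1)·-2.900) / (7) = 1.014
Iteration 2:
  x = (1 - (-1)·0.514 - (1)·1.014) / (-3) = -0.167
  y = (0 - (2)·1.567 - (-3)·1.014) / (7) = -0.013
  z = (9 - (2)·1.567 - (1)·0.514) / (7) = 0.765

(-0.167, -0.013, 0.765)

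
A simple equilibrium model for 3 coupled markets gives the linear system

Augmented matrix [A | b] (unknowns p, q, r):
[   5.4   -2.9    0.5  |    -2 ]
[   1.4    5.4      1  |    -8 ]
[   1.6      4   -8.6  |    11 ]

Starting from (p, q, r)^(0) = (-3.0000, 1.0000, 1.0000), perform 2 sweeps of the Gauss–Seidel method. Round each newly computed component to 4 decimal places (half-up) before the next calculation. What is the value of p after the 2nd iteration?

Iteration 1:
  p = (-2 - (-2.9)·1.0000 - (0.5)·1.0000) / (5.4) = 0.0741
  q = (-8 - (1.4)·0.0741 - (1)·1.0000) / (5.4) = -1.6859
  r = (11 - (1.6)·0.0741 - (4)·-1.6859) / (-8.6) = -2.0494
Iteration 2:
  p = (-2 - (-2.9)·-1.6859 - (0.5)·-2.0494) / (5.4) = -1.0860
  q = (-8 - (1.4)·-1.0860 - (1)·-2.0494) / (5.4) = -0.8204
  r = (11 - (1.6)·-1.0860 - (4)·-0.8204) / (-8.6) = -1.8627

-1.0860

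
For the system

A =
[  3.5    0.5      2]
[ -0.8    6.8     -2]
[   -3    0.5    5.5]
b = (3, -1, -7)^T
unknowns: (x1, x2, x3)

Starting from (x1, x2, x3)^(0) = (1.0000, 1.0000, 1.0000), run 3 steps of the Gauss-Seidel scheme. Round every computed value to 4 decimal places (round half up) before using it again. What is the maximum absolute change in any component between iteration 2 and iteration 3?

Iteration 1:
  x1 = (3 - (0.5)·1.0000 - (2)·1.0000) / (3.5) = 0.1429
  x2 = (-1 - (-0.8)·0.1429 - (-2)·1.0000) / (6.8) = 0.1639
  x3 = (-7 - (-3)·0.1429 - (0.5)·0.1639) / (5.5) = -1.2097
Iteration 2:
  x1 = (3 - (0.5)·0.1639 - (2)·-1.2097) / (3.5) = 1.5250
  x2 = (-1 - (-0.8)·1.5250 - (-2)·-1.2097) / (6.8) = -0.3234
  x3 = (-7 - (-3)·1.5250 - (0.5)·-0.3234) / (5.5) = -0.4115
Iteration 3:
  x1 = (3 - (0.5)·-0.3234 - (2)·-0.4115) / (3.5) = 1.1385
  x2 = (-1 - (-0.8)·1.1385 - (-2)·-0.4115) / (6.8) = -0.1341
  x3 = (-7 - (-3)·1.1385 - (0.5)·-0.1341) / (5.5) = -0.6395
Change: (-0.3865, 0.1893, -0.2280) → max |·| = 0.3865

0.3865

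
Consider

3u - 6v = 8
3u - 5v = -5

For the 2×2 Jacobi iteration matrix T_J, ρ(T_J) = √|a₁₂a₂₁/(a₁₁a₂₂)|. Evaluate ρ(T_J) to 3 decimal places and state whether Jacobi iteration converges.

a₁₂a₂₁/(a₁₁a₂₂) = (-6)·(3) / ((3)·(-5)) = 1.200000
ρ = √|1.200000| = √1.200000 = 1.095
ρ > 1, so Jacobi diverges

1.095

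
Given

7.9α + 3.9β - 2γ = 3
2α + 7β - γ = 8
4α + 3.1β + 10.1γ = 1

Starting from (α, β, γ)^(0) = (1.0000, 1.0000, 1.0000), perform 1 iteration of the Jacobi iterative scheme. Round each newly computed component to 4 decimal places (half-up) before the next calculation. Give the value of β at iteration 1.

1.0000

Iteration 1:
  α = (3 - (3.9)·1.0000 - (-2)·1.0000) / (7.9) = 0.1392
  β = (8 - (2)·1.0000 - (-1)·1.0000) / (7) = 1.0000
  γ = (1 - (4)·1.0000 - (3.1)·1.0000) / (10.1) = -0.6040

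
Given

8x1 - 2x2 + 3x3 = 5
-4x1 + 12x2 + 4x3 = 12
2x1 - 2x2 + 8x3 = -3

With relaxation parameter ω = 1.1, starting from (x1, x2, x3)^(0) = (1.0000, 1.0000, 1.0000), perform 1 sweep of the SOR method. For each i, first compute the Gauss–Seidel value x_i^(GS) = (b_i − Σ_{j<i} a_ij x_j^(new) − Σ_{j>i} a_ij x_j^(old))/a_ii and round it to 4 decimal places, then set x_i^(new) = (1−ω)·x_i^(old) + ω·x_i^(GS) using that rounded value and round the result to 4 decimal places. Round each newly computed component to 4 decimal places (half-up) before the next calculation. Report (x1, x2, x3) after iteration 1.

(0.4500, 0.7984, -0.4167)

Iteration 1:
  x1: GS value = (5 - (-2)·1.0000 - (3)·1.0000) / (8) = 0.5000;  x1 ← (1−ω)·1.0000 + ω·0.5000 = 0.4500
  x2: GS value = (12 - (-4)·0.4500 - (4)·1.0000) / (12) = 0.8167;  x2 ← (1−ω)·1.0000 + ω·0.8167 = 0.7984
  x3: GS value = (-3 - (2)·0.4500 - (-2)·0.7984) / (8) = -0.2879;  x3 ← (1−ω)·1.0000 + ω·-0.2879 = -0.4167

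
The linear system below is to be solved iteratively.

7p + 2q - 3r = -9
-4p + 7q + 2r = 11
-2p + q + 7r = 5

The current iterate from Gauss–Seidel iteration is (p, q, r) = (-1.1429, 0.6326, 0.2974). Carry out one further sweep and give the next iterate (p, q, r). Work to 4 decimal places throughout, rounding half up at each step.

(-1.3390, 0.7213, 0.2287)

One sweep:
  p = (-9 - (2)·0.6326 - (-3)·0.2974) / (7) = -1.3390
  q = (11 - (-4)·-1.3390 - (2)·0.2974) / (7) = 0.7213
  r = (5 - (-2)·-1.3390 - (1)·0.7213) / (7) = 0.2287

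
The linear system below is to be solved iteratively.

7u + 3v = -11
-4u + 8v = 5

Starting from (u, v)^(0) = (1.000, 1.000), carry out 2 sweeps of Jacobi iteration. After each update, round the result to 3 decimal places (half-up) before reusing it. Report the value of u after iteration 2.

Iteration 1:
  u = (-11 - (3)·1.000) / (7) = -2.000
  v = (5 - (-4)·1.000) / (8) = 1.125
Iteration 2:
  u = (-11 - (3)·1.125) / (7) = -2.054
  v = (5 - (-4)·-2.000) / (8) = -0.375

-2.054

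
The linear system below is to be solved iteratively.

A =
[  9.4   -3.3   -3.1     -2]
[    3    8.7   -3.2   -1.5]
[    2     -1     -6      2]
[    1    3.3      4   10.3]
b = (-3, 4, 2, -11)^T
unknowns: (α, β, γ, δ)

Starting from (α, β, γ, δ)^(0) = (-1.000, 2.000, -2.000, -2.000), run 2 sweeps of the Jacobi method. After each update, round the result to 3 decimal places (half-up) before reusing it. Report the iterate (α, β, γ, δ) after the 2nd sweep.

Iteration 1:
  α = (-3 - (-3.3)·2.000 - (-3.1)·-2.000 - (-2)·-2.000) / (9.4) = -0.702
  β = (4 - (3)·-1.000 - (-3.2)·-2.000 - (-1.5)·-2.000) / (8.7) = -0.276
  γ = (2 - (2)·-1.000 - (-1)·2.000 - (2)·-2.000) / (-6) = -1.667
  δ = (-11 - (1)·-1.000 - (3.3)·2.000 - (4)·-2.000) / (10.3) = -0.835
Iteration 2:
  α = (-3 - (-3.3)·-0.276 - (-3.1)·-1.667 - (-2)·-0.835) / (9.4) = -1.143
  β = (4 - (3)·-0.702 - (-3.2)·-1.667 - (-1.5)·-0.835) / (8.7) = -0.055
  γ = (2 - (2)·-0.702 - (-1)·-0.276 - (2)·-0.835) / (-6) = -0.800
  δ = (-11 - (1)·-0.702 - (3.3)·-0.276 - (4)·-1.667) / (10.3) = -0.264

(-1.143, -0.055, -0.800, -0.264)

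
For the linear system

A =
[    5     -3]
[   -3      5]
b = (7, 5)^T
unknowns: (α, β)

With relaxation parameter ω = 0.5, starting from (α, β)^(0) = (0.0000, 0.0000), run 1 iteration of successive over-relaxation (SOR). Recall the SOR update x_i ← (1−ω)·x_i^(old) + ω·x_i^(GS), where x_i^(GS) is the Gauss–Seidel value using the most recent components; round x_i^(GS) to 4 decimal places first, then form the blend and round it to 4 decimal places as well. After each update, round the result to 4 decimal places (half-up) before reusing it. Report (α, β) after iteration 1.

(0.7000, 0.7100)

Iteration 1:
  α: GS value = (7 - (-3)·0.0000) / (5) = 1.4000;  α ← (1−ω)·0.0000 + ω·1.4000 = 0.7000
  β: GS value = (5 - (-3)·0.7000) / (5) = 1.4200;  β ← (1−ω)·0.0000 + ω·1.4200 = 0.7100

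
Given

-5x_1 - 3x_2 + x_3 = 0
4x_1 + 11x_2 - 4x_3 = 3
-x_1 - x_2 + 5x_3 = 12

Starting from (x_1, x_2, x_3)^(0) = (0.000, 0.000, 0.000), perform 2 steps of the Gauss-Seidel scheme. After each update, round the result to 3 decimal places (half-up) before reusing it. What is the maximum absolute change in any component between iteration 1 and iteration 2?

Iteration 1:
  x_1 = (0 - (-3)·0.000 - (1)·0.000) / (-5) = 0.000
  x_2 = (3 - (4)·0.000 - (-4)·0.000) / (11) = 0.273
  x_3 = (12 - (-1)·0.000 - (-1)·0.273) / (5) = 2.455
Iteration 2:
  x_1 = (0 - (-3)·0.273 - (1)·2.455) / (-5) = 0.327
  x_2 = (3 - (4)·0.327 - (-4)·2.455) / (11) = 1.047
  x_3 = (12 - (-1)·0.327 - (-1)·1.047) / (5) = 2.675
Change: (0.327, 0.774, 0.220) → max |·| = 0.774

0.774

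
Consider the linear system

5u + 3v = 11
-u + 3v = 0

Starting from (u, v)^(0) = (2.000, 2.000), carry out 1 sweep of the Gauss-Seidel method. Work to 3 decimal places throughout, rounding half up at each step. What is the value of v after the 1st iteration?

0.333

Iteration 1:
  u = (11 - (3)·2.000) / (5) = 1.000
  v = (0 - (-1)·1.000) / (3) = 0.333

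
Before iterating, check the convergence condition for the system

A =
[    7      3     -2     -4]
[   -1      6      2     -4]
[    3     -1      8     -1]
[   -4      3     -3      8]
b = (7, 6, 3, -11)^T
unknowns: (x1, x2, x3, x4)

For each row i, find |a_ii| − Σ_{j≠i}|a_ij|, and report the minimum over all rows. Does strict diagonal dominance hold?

row 1: |7| − (3+2+4) = -2
row 2: |6| − (1+2+4) = -1
row 3: |8| − (3+1+1) = 3
row 4: |8| − (4+3+3) = -2
minimum over rows = -2 → not strictly diagonally dominant

-2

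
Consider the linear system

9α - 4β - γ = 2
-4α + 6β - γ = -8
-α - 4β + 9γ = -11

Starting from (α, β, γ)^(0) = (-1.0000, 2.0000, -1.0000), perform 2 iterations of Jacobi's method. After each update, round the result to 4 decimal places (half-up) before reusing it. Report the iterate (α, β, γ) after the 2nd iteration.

Iteration 1:
  α = (2 - (-4)·2.0000 - (-1)·-1.0000) / (9) = 1.0000
  β = (-8 - (-4)·-1.0000 - (-1)·-1.0000) / (6) = -2.1667
  γ = (-11 - (-1)·-1.0000 - (-4)·2.0000) / (9) = -0.4444
Iteration 2:
  α = (2 - (-4)·-2.1667 - (-1)·-0.4444) / (9) = -0.7901
  β = (-8 - (-4)·1.0000 - (-1)·-0.4444) / (6) = -0.7407
  γ = (-11 - (-1)·1.0000 - (-4)·-2.1667) / (9) = -2.0741

(-0.7901, -0.7407, -2.0741)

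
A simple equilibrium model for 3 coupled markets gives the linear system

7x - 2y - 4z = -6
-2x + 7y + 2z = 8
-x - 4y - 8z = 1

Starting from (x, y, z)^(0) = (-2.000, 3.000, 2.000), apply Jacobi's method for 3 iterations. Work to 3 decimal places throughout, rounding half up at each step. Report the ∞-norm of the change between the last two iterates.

1.165

Iteration 1:
  x = (-6 - (-2)·3.000 - (-4)·2.000) / (7) = 1.143
  y = (8 - (-2)·-2.000 - (2)·2.000) / (7) = 0.000
  z = (1 - (-1)·-2.000 - (-4)·3.000) / (-8) = -1.375
Iteration 2:
  x = (-6 - (-2)·0.000 - (-4)·-1.375) / (7) = -1.643
  y = (8 - (-2)·1.143 - (2)·-1.375) / (7) = 1.862
  z = (1 - (-1)·1.143 - (-4)·0.000) / (-8) = -0.268
Iteration 3:
  x = (-6 - (-2)·1.862 - (-4)·-0.268) / (7) = -0.478
  y = (8 - (-2)·-1.643 - (2)·-0.268) / (7) = 0.750
  z = (1 - (-1)·-1.643 - (-4)·1.862) / (-8) = -0.851
Change: (1.165, -1.112, -0.583) → max |·| = 1.165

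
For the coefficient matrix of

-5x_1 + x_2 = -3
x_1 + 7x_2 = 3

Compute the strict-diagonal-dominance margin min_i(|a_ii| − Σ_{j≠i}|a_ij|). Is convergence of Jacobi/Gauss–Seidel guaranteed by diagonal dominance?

row 1: |-5| − (1) = 4
row 2: |7| − (1) = 6
minimum over rows = 4 → strictly diagonally dominant (convergence guaranteed)

4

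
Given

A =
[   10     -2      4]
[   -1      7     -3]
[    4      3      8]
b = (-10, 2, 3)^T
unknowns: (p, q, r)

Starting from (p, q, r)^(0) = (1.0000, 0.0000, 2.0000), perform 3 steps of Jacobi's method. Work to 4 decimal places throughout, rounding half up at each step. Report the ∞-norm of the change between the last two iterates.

0.6293

Iteration 1:
  p = (-10 - (-2)·0.0000 - (4)·2.0000) / (10) = -1.8000
  q = (2 - (-1)·1.0000 - (-3)·2.0000) / (7) = 1.2857
  r = (3 - (4)·1.0000 - (3)·0.0000) / (8) = -0.1250
Iteration 2:
  p = (-10 - (-2)·1.2857 - (4)·-0.1250) / (10) = -0.6929
  q = (2 - (-1)·-1.8000 - (-3)·-0.1250) / (7) = -0.0250
  r = (3 - (4)·-1.8000 - (3)·1.2857) / (8) = 0.7929
Iteration 3:
  p = (-10 - (-2)·-0.0250 - (4)·0.7929) / (10) = -1.3222
  q = (2 - (-1)·-0.6929 - (-3)·0.7929) / (7) = 0.5265
  r = (3 - (4)·-0.6929 - (3)·-0.0250) / (8) = 0.7308
Change: (-0.6293, 0.5515, -0.0621) → max |·| = 0.6293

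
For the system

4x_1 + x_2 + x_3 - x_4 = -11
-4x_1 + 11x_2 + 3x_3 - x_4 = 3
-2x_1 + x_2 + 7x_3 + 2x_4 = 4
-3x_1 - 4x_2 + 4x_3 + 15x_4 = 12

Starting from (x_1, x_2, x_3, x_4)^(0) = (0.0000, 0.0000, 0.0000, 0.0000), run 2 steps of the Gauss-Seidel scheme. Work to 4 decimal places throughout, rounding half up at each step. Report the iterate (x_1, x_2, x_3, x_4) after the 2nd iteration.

Iteration 1:
  x_1 = (-11 - (1)·0.0000 - (1)·0.0000 - (-1)·0.0000) / (4) = -2.7500
  x_2 = (3 - (-4)·-2.7500 - (3)·0.0000 - (-1)·0.0000) / (11) = -0.7273
  x_3 = (4 - (-2)·-2.7500 - (1)·-0.7273 - (2)·0.0000) / (7) = -0.1104
  x_4 = (12 - (-3)·-2.7500 - (-4)·-0.7273 - (4)·-0.1104) / (15) = 0.0855
Iteration 2:
  x_1 = (-11 - (1)·-0.7273 - (1)·-0.1104 - (-1)·0.0855) / (4) = -2.5192
  x_2 = (3 - (-4)·-2.5192 - (3)·-0.1104 - (-1)·0.0855) / (11) = -0.6055
  x_3 = (4 - (-2)·-2.5192 - (1)·-0.6055 - (2)·0.0855) / (7) = -0.0863
  x_4 = (12 - (-3)·-2.5192 - (-4)·-0.6055 - (4)·-0.0863) / (15) = 0.1577

(-2.5192, -0.6055, -0.0863, 0.1577)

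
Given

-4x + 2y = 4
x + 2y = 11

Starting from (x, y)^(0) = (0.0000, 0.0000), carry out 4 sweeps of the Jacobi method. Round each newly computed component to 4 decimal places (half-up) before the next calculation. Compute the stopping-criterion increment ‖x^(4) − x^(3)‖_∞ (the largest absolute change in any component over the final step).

0.6875

Iteration 1:
  x = (4 - (2)·0.0000) / (-4) = -1.0000
  y = (11 - (1)·0.0000) / (2) = 5.5000
Iteration 2:
  x = (4 - (2)·5.5000) / (-4) = 1.7500
  y = (11 - (1)·-1.0000) / (2) = 6.0000
Iteration 3:
  x = (4 - (2)·6.0000) / (-4) = 2.0000
  y = (11 - (1)·1.7500) / (2) = 4.6250
Iteration 4:
  x = (4 - (2)·4.6250) / (-4) = 1.3125
  y = (11 - (1)·2.0000) / (2) = 4.5000
Change: (-0.6875, -0.1250) → max |·| = 0.6875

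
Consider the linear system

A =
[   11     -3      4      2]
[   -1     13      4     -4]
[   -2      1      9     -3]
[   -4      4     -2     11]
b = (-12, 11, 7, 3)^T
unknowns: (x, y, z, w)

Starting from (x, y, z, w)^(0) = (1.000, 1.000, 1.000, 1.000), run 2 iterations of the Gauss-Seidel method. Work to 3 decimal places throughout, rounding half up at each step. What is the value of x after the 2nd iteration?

-1.087

Iteration 1:
  x = (-12 - (-3)·1.000 - (4)·1.000 - (2)·1.000) / (11) = -1.364
  y = (11 - (-1)·-1.364 - (4)·1.000 - (-4)·1.000) / (13) = 0.741
  z = (7 - (-2)·-1.364 - (1)·0.741 - (-3)·1.000) / (9) = 0.726
  w = (3 - (-4)·-1.364 - (4)·0.741 - (-2)·0.726) / (11) = -0.361
Iteration 2:
  x = (-12 - (-3)·0.741 - (4)·0.726 - (2)·-0.361) / (11) = -1.087
  y = (11 - (-1)·-1.087 - (4)·0.726 - (-4)·-0.361) / (13) = 0.428
  z = (7 - (-2)·-1.087 - (1)·0.428 - (-3)·-0.361) / (9) = 0.368
  w = (3 - (-4)·-1.087 - (4)·0.428 - (-2)·0.368) / (11) = -0.211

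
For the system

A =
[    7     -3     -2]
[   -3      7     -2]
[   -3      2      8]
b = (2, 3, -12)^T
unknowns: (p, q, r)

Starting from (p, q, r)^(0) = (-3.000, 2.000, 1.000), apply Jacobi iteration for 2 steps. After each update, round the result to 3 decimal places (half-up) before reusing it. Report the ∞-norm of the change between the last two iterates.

Iteration 1:
  p = (2 - (-3)·2.000 - (-2)·1.000) / (7) = 1.429
  q = (3 - (-3)·-3.000 - (-2)·1.000) / (7) = -0.571
  r = (-12 - (-3)·-3.000 - (2)·2.000) / (8) = -3.125
Iteration 2:
  p = (2 - (-3)·-0.571 - (-2)·-3.125) / (7) = -0.852
  q = (3 - (-3)·1.429 - (-2)·-3.125) / (7) = 0.148
  r = (-12 - (-3)·1.429 - (2)·-0.571) / (8) = -0.821
Change: (-2.281, 0.719, 2.304) → max |·| = 2.304

2.304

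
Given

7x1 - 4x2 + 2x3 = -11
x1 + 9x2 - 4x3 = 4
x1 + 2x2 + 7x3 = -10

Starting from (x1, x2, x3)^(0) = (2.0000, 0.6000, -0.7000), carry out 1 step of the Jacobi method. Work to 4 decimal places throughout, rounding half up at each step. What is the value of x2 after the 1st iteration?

Iteration 1:
  x1 = (-11 - (-4)·0.6000 - (2)·-0.7000) / (7) = -1.0286
  x2 = (4 - (1)·2.0000 - (-4)·-0.7000) / (9) = -0.0889
  x3 = (-10 - (1)·2.0000 - (2)·0.6000) / (7) = -1.8857

-0.0889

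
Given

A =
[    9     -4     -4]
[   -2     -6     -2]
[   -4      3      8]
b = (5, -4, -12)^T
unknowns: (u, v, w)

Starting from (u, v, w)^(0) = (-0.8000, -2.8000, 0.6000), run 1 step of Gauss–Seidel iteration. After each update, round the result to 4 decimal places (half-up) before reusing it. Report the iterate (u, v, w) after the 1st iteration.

Iteration 1:
  u = (5 - (-4)·-2.8000 - (-4)·0.6000) / (9) = -0.4222
  v = (-4 - (-2)·-0.4222 - (-2)·0.6000) / (-6) = 0.6074
  w = (-12 - (-4)·-0.4222 - (3)·0.6074) / (8) = -1.9389

(-0.4222, 0.6074, -1.9389)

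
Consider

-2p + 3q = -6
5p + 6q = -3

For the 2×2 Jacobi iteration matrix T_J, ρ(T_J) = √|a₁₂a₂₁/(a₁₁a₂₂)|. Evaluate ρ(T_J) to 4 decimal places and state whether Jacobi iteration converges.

1.1180

a₁₂a₂₁/(a₁₁a₂₂) = (3)·(5) / ((-2)·(6)) = -1.250000
ρ = √|-1.250000| = √1.250000 = 1.1180
ρ > 1, so Jacobi diverges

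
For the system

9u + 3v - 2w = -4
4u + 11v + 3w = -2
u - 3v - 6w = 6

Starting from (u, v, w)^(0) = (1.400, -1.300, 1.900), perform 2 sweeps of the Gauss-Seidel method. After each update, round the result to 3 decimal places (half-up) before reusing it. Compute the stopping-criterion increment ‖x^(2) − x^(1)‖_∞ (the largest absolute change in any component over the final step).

0.905

Iteration 1:
  u = (-4 - (3)·-1.300 - (-2)·1.900) / (9) = 0.411
  v = (-2 - (4)·0.411 - (3)·1.900) / (11) = -0.849
  w = (6 - (1)·0.411 - (-3)·-0.849) / (-6) = -0.507
Iteration 2:
  u = (-4 - (3)·-0.849 - (-2)·-0.507) / (9) = -0.274
  v = (-2 - (4)·-0.274 - (3)·-0.507) / (11) = 0.056
  w = (6 - (1)·-0.274 - (-3)·0.056) / (-6) = -1.074
Change: (-0.685, 0.905, -0.567) → max |·| = 0.905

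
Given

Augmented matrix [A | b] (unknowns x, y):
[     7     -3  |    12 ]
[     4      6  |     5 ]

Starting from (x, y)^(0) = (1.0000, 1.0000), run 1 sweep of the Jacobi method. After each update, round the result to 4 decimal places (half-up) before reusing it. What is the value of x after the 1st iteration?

2.1429

Iteration 1:
  x = (12 - (-3)·1.0000) / (7) = 2.1429
  y = (5 - (4)·1.0000) / (6) = 0.1667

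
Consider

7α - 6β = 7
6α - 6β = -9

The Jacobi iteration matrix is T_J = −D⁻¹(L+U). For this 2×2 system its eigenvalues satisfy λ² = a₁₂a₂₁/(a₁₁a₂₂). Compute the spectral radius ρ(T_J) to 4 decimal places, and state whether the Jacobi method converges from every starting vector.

0.9258

a₁₂a₂₁/(a₁₁a₂₂) = (-6)·(6) / ((7)·(-6)) = 0.857143
ρ = √|0.857143| = √0.857143 = 0.9258
ρ < 1, so Jacobi converges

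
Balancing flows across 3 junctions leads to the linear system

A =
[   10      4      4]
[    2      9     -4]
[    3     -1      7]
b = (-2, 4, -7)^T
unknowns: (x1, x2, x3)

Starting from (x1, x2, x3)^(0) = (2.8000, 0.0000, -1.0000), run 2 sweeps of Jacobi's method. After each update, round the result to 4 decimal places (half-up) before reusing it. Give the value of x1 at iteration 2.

0.9289

Iteration 1:
  x1 = (-2 - (4)·0.0000 - (4)·-1.0000) / (10) = 0.2000
  x2 = (4 - (2)·2.8000 - (-4)·-1.0000) / (9) = -0.6222
  x3 = (-7 - (3)·2.8000 - (-1)·0.0000) / (7) = -2.2000
Iteration 2:
  x1 = (-2 - (4)·-0.6222 - (4)·-2.2000) / (10) = 0.9289
  x2 = (4 - (2)·0.2000 - (-4)·-2.2000) / (9) = -0.5778
  x3 = (-7 - (3)·0.2000 - (-1)·-0.6222) / (7) = -1.1746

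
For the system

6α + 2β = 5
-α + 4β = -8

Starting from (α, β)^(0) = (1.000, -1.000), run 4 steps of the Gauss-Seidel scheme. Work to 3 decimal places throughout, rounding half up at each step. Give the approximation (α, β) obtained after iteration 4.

Iteration 1:
  α = (5 - (2)·-1.000) / (6) = 1.167
  β = (-8 - (-1)·1.167) / (4) = -1.708
Iteration 2:
  α = (5 - (2)·-1.708) / (6) = 1.403
  β = (-8 - (-1)·1.403) / (4) = -1.649
Iteration 3:
  α = (5 - (2)·-1.649) / (6) = 1.383
  β = (-8 - (-1)·1.383) / (4) = -1.654
Iteration 4:
  α = (5 - (2)·-1.654) / (6) = 1.385
  β = (-8 - (-1)·1.385) / (4) = -1.654

(1.385, -1.654)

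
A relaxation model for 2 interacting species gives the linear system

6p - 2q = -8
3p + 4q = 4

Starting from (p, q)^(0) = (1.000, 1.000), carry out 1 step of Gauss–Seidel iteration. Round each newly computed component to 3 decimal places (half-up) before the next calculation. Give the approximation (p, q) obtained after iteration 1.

(-1.000, 1.750)

Iteration 1:
  p = (-8 - (-2)·1.000) / (6) = -1.000
  q = (4 - (3)·-1.000) / (4) = 1.750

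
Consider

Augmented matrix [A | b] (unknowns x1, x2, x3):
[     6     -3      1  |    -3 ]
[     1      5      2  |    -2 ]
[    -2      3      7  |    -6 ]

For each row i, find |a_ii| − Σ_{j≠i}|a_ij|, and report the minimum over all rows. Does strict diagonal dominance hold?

2

row 1: |6| − (3+1) = 2
row 2: |5| − (1+2) = 2
row 3: |7| − (2+3) = 2
minimum over rows = 2 → strictly diagonally dominant (convergence guaranteed)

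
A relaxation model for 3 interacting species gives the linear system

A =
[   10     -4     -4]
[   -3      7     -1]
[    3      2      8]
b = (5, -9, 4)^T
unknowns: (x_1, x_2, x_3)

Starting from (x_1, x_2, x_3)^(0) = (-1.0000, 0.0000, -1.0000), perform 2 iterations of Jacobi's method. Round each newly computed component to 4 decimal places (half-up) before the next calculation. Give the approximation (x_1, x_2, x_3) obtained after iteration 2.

(0.1072, -1.1179, 0.9268)

Iteration 1:
  x_1 = (5 - (-4)·0.0000 - (-4)·-1.0000) / (10) = 0.1000
  x_2 = (-9 - (-3)·-1.0000 - (-1)·-1.0000) / (7) = -1.8571
  x_3 = (4 - (3)·-1.0000 - (2)·0.0000) / (8) = 0.8750
Iteration 2:
  x_1 = (5 - (-4)·-1.8571 - (-4)·0.8750) / (10) = 0.1072
  x_2 = (-9 - (-3)·0.1000 - (-1)·0.8750) / (7) = -1.1179
  x_3 = (4 - (3)·0.1000 - (2)·-1.8571) / (8) = 0.9268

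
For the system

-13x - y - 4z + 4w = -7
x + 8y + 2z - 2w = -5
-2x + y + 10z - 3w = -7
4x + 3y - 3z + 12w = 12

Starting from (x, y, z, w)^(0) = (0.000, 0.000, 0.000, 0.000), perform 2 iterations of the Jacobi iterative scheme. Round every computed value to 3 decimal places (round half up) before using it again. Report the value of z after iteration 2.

Iteration 1:
  x = (-7 - (-1)·0.000 - (-4)·0.000 - (4)·0.000) / (-13) = 0.538
  y = (-5 - (1)·0.000 - (2)·0.000 - (-2)·0.000) / (8) = -0.625
  z = (-7 - (-2)·0.000 - (1)·0.000 - (-3)·0.000) / (10) = -0.700
  w = (12 - (4)·0.000 - (3)·0.000 - (-3)·0.000) / (12) = 1.000
Iteration 2:
  x = (-7 - (-1)·-0.625 - (-4)·-0.700 - (4)·1.000) / (-13) = 1.110
  y = (-5 - (1)·0.538 - (2)·-0.700 - (-2)·1.000) / (8) = -0.267
  z = (-7 - (-2)·0.538 - (1)·-0.625 - (-3)·1.000) / (10) = -0.230
  w = (12 - (4)·0.538 - (3)·-0.625 - (-3)·-0.700) / (12) = 0.802

-0.230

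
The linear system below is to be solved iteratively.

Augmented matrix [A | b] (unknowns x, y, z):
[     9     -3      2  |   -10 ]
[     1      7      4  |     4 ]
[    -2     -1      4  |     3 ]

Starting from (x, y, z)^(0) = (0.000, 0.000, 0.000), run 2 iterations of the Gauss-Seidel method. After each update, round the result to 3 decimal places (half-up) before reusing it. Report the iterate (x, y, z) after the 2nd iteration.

(-0.952, 0.492, 0.397)

Iteration 1:
  x = (-10 - (-3)·0.000 - (2)·0.000) / (9) = -1.111
  y = (4 - (1)·-1.111 - (4)·0.000) / (7) = 0.730
  z = (3 - (-2)·-1.111 - (-1)·0.730) / (4) = 0.377
Iteration 2:
  x = (-10 - (-3)·0.730 - (2)·0.377) / (9) = -0.952
  y = (4 - (1)·-0.952 - (4)·0.377) / (7) = 0.492
  z = (3 - (-2)·-0.952 - (-1)·0.492) / (4) = 0.397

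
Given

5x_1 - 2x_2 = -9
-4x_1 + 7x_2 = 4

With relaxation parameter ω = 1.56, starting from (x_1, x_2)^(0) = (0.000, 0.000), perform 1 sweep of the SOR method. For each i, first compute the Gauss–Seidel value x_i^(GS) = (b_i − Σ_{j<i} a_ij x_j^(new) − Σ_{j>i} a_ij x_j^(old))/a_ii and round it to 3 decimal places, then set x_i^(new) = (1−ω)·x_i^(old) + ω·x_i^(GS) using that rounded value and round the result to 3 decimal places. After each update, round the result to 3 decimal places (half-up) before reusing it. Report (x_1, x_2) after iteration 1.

(-2.808, -1.611)

Iteration 1:
  x_1: GS value = (-9 - (-2)·0.000) / (5) = -1.800;  x_1 ← (1−ω)·0.000 + ω·-1.800 = -2.808
  x_2: GS value = (4 - (-4)·-2.808) / (7) = -1.033;  x_2 ← (1−ω)·0.000 + ω·-1.033 = -1.611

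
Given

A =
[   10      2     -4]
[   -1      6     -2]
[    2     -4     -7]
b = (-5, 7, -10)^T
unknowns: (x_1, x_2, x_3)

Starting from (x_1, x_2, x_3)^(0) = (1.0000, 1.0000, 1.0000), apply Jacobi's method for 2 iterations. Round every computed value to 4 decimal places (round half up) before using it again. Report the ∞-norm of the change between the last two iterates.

Iteration 1:
  x_1 = (-5 - (2)·1.0000 - (-4)·1.0000) / (10) = -0.3000
  x_2 = (7 - (-1)·1.0000 - (-2)·1.0000) / (6) = 1.6667
  x_3 = (-10 - (2)·1.0000 - (-4)·1.0000) / (-7) = 1.1429
Iteration 2:
  x_1 = (-5 - (2)·1.6667 - (-4)·1.1429) / (10) = -0.3762
  x_2 = (7 - (-1)·-0.3000 - (-2)·1.1429) / (6) = 1.4976
  x_3 = (-10 - (2)·-0.3000 - (-4)·1.6667) / (-7) = 0.3905
Change: (-0.0762, -0.1691, -0.7524) → max |·| = 0.7524

0.7524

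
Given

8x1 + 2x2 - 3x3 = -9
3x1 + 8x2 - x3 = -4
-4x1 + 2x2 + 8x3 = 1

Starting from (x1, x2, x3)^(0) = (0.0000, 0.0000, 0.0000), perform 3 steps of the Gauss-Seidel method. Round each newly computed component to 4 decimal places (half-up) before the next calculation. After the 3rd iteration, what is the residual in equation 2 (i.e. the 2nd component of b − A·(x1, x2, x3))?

Iteration 1:
  x1 = (-9 - (2)·0.0000 - (-3)·0.0000) / (8) = -1.1250
  x2 = (-4 - (3)·-1.1250 - (-1)·0.0000) / (8) = -0.0781
  x3 = (1 - (-4)·-1.1250 - (2)·-0.0781) / (8) = -0.4180
Iteration 2:
  x1 = (-9 - (2)·-0.0781 - (-3)·-0.4180) / (8) = -1.2622
  x2 = (-4 - (3)·-1.2622 - (-1)·-0.4180) / (8) = -0.0789
  x3 = (1 - (-4)·-1.2622 - (2)·-0.0789) / (8) = -0.4864
Iteration 3:
  x1 = (-9 - (2)·-0.0789 - (-3)·-0.4864) / (8) = -1.2877
  x2 = (-4 - (3)·-1.2877 - (-1)·-0.4864) / (8) = -0.0779
  x3 = (1 - (-4)·-1.2877 - (2)·-0.0779) / (8) = -0.4994
Residual b − A·x = (-0.0408, -0.0131, 0.0002)

-0.0131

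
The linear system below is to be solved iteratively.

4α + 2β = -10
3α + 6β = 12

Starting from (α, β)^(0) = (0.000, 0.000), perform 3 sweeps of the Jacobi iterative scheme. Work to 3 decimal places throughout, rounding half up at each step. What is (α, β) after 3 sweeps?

(-4.125, 3.750)

Iteration 1:
  α = (-10 - (2)·0.000) / (4) = -2.500
  β = (12 - (3)·0.000) / (6) = 2.000
Iteration 2:
  α = (-10 - (2)·2.000) / (4) = -3.500
  β = (12 - (3)·-2.500) / (6) = 3.250
Iteration 3:
  α = (-10 - (2)·3.250) / (4) = -4.125
  β = (12 - (3)·-3.500) / (6) = 3.750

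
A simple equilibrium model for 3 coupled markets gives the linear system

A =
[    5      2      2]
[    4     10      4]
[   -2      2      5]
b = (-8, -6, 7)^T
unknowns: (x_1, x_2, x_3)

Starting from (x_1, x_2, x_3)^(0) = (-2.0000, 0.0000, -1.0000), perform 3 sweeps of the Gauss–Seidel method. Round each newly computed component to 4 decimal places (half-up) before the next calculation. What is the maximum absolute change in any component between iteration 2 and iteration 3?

0.2270

Iteration 1:
  x_1 = (-8 - (2)·0.0000 - (2)·-1.0000) / (5) = -1.2000
  x_2 = (-6 - (4)·-1.2000 - (4)·-1.0000) / (10) = 0.2800
  x_3 = (7 - (-2)·-1.2000 - (2)·0.2800) / (5) = 0.8080
Iteration 2:
  x_1 = (-8 - (2)·0.2800 - (2)·0.8080) / (5) = -2.0352
  x_2 = (-6 - (4)·-2.0352 - (4)·0.8080) / (10) = -0.1091
  x_3 = (7 - (-2)·-2.0352 - (2)·-0.1091) / (5) = 0.6296
Iteration 3:
  x_1 = (-8 - (2)·-0.1091 - (2)·0.6296) / (5) = -1.8082
  x_2 = (-6 - (4)·-1.8082 - (4)·0.6296) / (10) = -0.1286
  x_3 = (7 - (-2)·-1.8082 - (2)·-0.1286) / (5) = 0.7282
Change: (0.2270, -0.0195, 0.0986) → max |·| = 0.2270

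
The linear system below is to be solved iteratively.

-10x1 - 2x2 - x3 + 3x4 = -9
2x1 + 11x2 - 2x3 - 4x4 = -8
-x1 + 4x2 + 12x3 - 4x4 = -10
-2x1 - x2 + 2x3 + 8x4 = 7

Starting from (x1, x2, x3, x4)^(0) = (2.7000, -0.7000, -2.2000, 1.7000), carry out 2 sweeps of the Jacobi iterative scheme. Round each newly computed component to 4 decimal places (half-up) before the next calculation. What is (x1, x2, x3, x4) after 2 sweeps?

Iteration 1:
  x1 = (-9 - (-2)·-0.7000 - (-1)·-2.2000 - (3)·1.7000) / (-10) = 1.7700
  x2 = (-8 - (2)·2.7000 - (-2)·-2.2000 - (-4)·1.7000) / (11) = -1.0000
  x3 = (-10 - (-1)·2.7000 - (4)·-0.7000 - (-4)·1.7000) / (12) = 0.1917
  x4 = (7 - (-2)·2.7000 - (-1)·-0.7000 - (2)·-2.2000) / (8) = 2.0125
Iteration 2:
  x1 = (-9 - (-2)·-1.0000 - (-1)·0.1917 - (3)·2.0125) / (-10) = 1.6846
  x2 = (-8 - (2)·1.7700 - (-2)·0.1917 - (-4)·2.0125) / (11) = -0.2824
  x3 = (-10 - (-1)·1.7700 - (4)·-1.0000 - (-4)·2.0125) / (12) = 0.3183
  x4 = (7 - (-2)·1.7700 - (-1)·-1.0000 - (2)·0.1917) / (8) = 1.1446

(1.6846, -0.2824, 0.3183, 1.1446)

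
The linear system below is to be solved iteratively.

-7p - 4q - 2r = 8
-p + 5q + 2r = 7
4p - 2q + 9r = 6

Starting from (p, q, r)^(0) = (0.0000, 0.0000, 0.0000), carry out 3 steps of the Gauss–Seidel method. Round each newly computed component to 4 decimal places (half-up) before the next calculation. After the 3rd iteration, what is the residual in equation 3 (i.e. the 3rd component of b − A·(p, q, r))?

Iteration 1:
  p = (8 - (-4)·0.0000 - (-2)·0.0000) / (-7) = -1.1429
  q = (7 - (-1)·-1.1429 - (2)·0.0000) / (5) = 1.1714
  r = (6 - (4)·-1.1429 - (-2)·1.1714) / (9) = 1.4349
Iteration 2:
  p = (8 - (-4)·1.1714 - (-2)·1.4349) / (-7) = -2.2222
  q = (7 - (-1)·-2.2222 - (2)·1.4349) / (5) = 0.3816
  r = (6 - (4)·-2.2222 - (-2)·0.3816) / (9) = 1.7391
Iteration 3:
  p = (8 - (-4)·0.3816 - (-2)·1.7391) / (-7) = -1.8578
  q = (7 - (-1)·-1.8578 - (2)·1.7391) / (5) = 0.3328
  r = (6 - (4)·-1.8578 - (-2)·0.3328) / (9) = 1.5663
Residual b − A·x = (-0.5408, 0.3456, 0.0001)

0.0001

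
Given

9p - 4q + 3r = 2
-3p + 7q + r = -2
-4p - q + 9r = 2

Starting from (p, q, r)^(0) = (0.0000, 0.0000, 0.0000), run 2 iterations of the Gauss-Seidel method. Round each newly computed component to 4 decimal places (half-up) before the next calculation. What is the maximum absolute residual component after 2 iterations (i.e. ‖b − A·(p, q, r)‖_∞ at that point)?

0.2006

Iteration 1:
  p = (2 - (-4)·0.0000 - (3)·0.0000) / (9) = 0.2222
  q = (-2 - (-3)·0.2222 - (1)·0.0000) / (7) = -0.1905
  r = (2 - (-4)·0.2222 - (-1)·-0.1905) / (9) = 0.2998
Iteration 2:
  p = (2 - (-4)·-0.1905 - (3)·0.2998) / (9) = 0.0376
  q = (-2 - (-3)·0.0376 - (1)·0.2998) / (7) = -0.3124
  r = (2 - (-4)·0.0376 - (-1)·-0.3124) / (9) = 0.2042
Residual b − A·x = (-0.2006, 0.0954, 0.0002); ∞-norm = 0.2006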